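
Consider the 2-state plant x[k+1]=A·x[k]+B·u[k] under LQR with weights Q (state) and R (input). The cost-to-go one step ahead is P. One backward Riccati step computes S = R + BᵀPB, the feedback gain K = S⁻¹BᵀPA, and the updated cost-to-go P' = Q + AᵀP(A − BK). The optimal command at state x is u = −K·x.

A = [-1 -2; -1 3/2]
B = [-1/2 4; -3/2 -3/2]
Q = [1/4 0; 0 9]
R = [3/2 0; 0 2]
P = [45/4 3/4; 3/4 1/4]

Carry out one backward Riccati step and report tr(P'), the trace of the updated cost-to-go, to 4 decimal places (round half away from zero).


BᵀP = [-6.7500 -0.7500; 43.8750 2.6250]
S = R + BᵀPB = [3/2 0; 0 2] + [4.5000 -25.8750; -25.8750 171.5625] = [6.0000 -25.8750; -25.8750 173.5625]
BᵀPA = [7.5000 12.3750; -46.5000 -83.8125]
K = S⁻¹·BᵀPA = [0.2650 -0.0560; -0.2284 -0.4912]
A−BK = [0.0461 -0.0630; -0.9452 0.6792]
AᵀP(A−BK) = [0.3915 0.0771; 0.0771 0.5831]
P' = Q + AᵀP(A−BK) = [0.6415 0.0771; 0.0771 9.5831]
tr(P') = 10.2247

10.2247


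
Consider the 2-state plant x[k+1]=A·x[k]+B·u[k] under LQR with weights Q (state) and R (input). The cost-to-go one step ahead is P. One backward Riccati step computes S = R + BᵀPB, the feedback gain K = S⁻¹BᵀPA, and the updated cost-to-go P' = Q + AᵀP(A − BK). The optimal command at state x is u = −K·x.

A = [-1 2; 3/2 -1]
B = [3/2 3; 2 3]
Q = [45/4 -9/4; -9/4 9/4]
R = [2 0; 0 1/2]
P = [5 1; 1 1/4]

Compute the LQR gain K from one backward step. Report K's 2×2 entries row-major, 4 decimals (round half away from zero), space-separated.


BᵀP = [9.5000 2.0000; 18.0000 3.7500]
S = R + BᵀPB = [2 0; 0 1/2] + [18.2500 34.5000; 34.5000 65.2500] = [20.2500 34.5000; 34.5000 65.7500]
BᵀPA = [-6.5000 17.0000; -12.3750 32.2500]
K = S⁻¹·BᵀPA = [-0.0031 0.0363; -0.1866 0.4714]
A−BK = [-0.4356 0.5312; 2.0660 -2.4869]
AᵀP(A−BK) = [0.2333 -0.3049; -0.3049 0.4287]
P' = Q + AᵀP(A−BK) = [11.4833 -2.5549; -2.5549 2.6787]
tr(P') = 14.1621

-0.0031 0.0363 -0.1866 0.4714


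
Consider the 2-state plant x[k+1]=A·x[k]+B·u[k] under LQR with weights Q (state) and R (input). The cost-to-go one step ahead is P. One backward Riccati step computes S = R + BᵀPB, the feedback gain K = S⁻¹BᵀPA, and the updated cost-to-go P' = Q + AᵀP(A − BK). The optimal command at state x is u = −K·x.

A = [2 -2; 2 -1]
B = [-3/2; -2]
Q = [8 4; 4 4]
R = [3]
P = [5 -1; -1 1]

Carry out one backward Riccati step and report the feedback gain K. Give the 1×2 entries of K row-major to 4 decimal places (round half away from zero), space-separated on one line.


BᵀP = [-5.5000 -0.5000]
S = R + BᵀPB = [3] + [9.2500] = [12.2500]
BᵀPA = [-12.0000 11.5000]
K = S⁻¹·BᵀPA = [-0.9796 0.9388]
A−BK = [0.5306 -0.5918; 0.0408 0.8776]
AᵀP(A−BK) = [4.2449 -4.7347; -4.7347 6.2041]
P' = Q + AᵀP(A−BK) = [12.2449 -0.7347; -0.7347 10.2041]
tr(P') = 22.4490

-0.9796 0.9388


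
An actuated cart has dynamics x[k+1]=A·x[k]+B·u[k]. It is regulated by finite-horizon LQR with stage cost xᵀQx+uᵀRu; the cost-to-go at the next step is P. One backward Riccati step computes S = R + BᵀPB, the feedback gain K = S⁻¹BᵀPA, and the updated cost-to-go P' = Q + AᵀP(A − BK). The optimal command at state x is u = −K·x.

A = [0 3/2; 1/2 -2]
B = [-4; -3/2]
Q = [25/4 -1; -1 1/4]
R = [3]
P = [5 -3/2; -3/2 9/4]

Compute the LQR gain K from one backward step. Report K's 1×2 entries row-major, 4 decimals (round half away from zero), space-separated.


0.0187 -0.4550

BᵀP = [-17.7500 2.6250]
S = R + BᵀPB = [3] + [67.0625] = [70.0625]
BᵀPA = [1.3125 -31.8750]
K = S⁻¹·BᵀPA = [0.0187 -0.4550]
A−BK = [0.0749 -0.3198; 0.5281 -2.6824]
AᵀP(A−BK) = [0.5379 -2.7779; -2.7779 14.7484]
P' = Q + AᵀP(A−BK) = [6.7879 -3.7779; -3.7779 14.9984]
tr(P') = 21.7864


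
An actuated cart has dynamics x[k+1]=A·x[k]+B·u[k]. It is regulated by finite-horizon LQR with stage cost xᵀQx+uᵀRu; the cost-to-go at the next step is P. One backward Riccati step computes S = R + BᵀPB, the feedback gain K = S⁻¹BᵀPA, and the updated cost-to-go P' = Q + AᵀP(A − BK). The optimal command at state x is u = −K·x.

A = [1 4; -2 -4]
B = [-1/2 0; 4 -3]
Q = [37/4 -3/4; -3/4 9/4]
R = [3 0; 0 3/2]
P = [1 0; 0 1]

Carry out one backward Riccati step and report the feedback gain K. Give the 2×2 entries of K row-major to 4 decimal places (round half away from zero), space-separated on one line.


-0.2968 -0.7742 0.2323 0.2581

BᵀP = [-0.5000 4.0000; 0.0000 -3.0000]
S = R + BᵀPB = [3 0; 0 3/2] + [16.2500 -12.0000; -12.0000 9.0000] = [19.2500 -12.0000; -12.0000 10.5000]
BᵀPA = [-8.5000 -18.0000; 6.0000 12.0000]
K = S⁻¹·BᵀPA = [-0.2968 -0.7742; 0.2323 0.2581]
A−BK = [0.8516 3.6129; -0.1161 -0.1290]
AᵀP(A−BK) = [1.0839 3.8710; 3.8710 14.9677]
P' = Q + AᵀP(A−BK) = [10.3339 3.1210; 3.1210 17.2177]
tr(P') = 27.5516


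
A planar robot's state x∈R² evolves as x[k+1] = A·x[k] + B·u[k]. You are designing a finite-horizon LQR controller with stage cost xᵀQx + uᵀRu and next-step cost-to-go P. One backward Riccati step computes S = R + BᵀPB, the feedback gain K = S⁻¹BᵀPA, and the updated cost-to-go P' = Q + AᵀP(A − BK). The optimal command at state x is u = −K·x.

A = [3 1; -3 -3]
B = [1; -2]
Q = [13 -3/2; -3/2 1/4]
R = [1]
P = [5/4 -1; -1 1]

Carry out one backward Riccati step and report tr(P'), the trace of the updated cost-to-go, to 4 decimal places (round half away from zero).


18.8110

BᵀP = [3.2500 -3.0000]
S = R + BᵀPB = [1] + [9.2500] = [10.2500]
BᵀPA = [18.7500 12.2500]
K = S⁻¹·BᵀPA = [1.8293 1.1951]
A−BK = [1.1707 -0.1951; 0.6585 -0.6098]
AᵀP(A−BK) = [3.9512 2.3415; 2.3415 1.6098]
P' = Q + AᵀP(A−BK) = [16.9512 0.8415; 0.8415 1.8598]
tr(P') = 18.8110


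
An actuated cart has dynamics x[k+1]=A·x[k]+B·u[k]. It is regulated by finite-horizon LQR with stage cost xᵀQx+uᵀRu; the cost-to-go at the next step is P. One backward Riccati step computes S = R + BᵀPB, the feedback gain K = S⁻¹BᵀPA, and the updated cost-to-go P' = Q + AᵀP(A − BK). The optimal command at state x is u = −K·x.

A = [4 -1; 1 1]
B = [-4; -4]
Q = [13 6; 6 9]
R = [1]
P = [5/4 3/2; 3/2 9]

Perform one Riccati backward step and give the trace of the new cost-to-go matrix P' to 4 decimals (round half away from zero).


BᵀP = [-11.0000 -42.0000]
S = R + BᵀPB = [1] + [212.0000] = [213.0000]
BᵀPA = [-86.0000 -31.0000]
K = S⁻¹·BᵀPA = [-0.4038 -0.1455]
A−BK = [2.3850 -1.5822; -0.6150 0.4178]
AᵀP(A−BK) = [6.2770 -4.0164; -4.0164 2.7383]
P' = Q + AᵀP(A−BK) = [19.2770 1.9836; 1.9836 11.7383]
tr(P') = 31.0153

31.0153


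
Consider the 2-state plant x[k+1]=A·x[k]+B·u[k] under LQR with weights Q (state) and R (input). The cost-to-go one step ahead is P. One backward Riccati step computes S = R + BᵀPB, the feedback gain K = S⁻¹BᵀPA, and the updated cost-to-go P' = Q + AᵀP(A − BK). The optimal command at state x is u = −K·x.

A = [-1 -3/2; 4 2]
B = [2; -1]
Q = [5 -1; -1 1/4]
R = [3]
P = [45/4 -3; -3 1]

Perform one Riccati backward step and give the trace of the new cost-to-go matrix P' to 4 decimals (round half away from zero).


BᵀP = [25.5000 -7.0000]
S = R + BᵀPB = [3] + [58.0000] = [61.0000]
BᵀPA = [-53.5000 -52.2500]
K = S⁻¹·BᵀPA = [-0.8770 -0.8566]
A−BK = [0.7541 0.2131; 3.1230 1.1434]
AᵀP(A−BK) = [4.3279 3.0492; 3.0492 2.5574]
P' = Q + AᵀP(A−BK) = [9.3279 2.0492; 2.0492 2.8074]
tr(P') = 12.1352

12.1352


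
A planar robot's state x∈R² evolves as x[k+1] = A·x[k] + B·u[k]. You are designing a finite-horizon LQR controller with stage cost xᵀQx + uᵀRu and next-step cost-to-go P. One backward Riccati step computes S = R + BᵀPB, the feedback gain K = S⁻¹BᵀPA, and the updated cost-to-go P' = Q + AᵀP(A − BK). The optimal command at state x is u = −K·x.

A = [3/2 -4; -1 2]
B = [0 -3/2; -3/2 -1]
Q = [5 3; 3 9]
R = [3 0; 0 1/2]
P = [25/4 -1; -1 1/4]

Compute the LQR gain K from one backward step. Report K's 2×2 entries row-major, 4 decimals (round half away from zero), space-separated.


BᵀP = [1.5000 -0.3750; -8.3750 1.2500]
S = R + BᵀPB = [3 0; 0 1/2] + [0.5625 -1.8750; -1.8750 11.3125] = [3.5625 -1.8750; -1.8750 11.8125]
BᵀPA = [2.6250 -6.7500; -13.8125 36.0000]
K = S⁻¹·BᵀPA = [0.1325 -0.3172; -1.1483 2.9973]
A−BK = [-0.2224 0.4959; -1.9496 4.5214]
AᵀP(A−BK) = [1.1041 -2.7675; -2.7675 6.9572]
P' = Q + AᵀP(A−BK) = [6.1041 0.2325; 0.2325 15.9572]
tr(P') = 22.0612

0.1325 -0.3172 -1.1483 2.9973


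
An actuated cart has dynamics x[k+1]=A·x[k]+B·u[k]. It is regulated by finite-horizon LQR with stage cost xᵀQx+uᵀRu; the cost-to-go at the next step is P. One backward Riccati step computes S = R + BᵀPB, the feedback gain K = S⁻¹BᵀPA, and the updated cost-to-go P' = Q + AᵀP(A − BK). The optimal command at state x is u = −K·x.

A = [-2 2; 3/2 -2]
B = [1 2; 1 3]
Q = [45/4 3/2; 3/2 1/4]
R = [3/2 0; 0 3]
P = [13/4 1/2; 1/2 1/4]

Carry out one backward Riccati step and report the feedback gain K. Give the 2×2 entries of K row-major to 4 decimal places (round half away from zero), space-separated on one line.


-0.4796 0.4684 -0.3587 0.3271

BᵀP = [3.7500 0.7500; 8.0000 1.7500]
S = R + BᵀPB = [3/2 0; 0 3] + [4.5000 9.7500; 9.7500 21.2500] = [6.0000 9.7500; 9.7500 24.2500]
BᵀPA = [-6.3750 6.0000; -13.3750 12.5000]
K = S⁻¹·BᵀPA = [-0.4796 0.4684; -0.3587 0.3271]
A−BK = [-0.8030 0.8773; 3.0558 -3.4498]
AᵀP(A−BK) = [2.7072 -2.8885; -2.8885 3.1004]
P' = Q + AᵀP(A−BK) = [13.9572 -1.3885; -1.3885 3.3504]
tr(P') = 17.3076


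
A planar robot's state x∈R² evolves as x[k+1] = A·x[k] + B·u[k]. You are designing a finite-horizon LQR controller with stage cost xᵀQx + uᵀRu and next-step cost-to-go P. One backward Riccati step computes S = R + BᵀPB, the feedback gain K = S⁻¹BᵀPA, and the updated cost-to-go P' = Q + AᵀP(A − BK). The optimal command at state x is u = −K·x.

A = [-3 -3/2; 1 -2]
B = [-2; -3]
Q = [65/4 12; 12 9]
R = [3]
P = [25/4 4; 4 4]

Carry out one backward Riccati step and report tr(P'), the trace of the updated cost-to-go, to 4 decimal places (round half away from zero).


37.4124

BᵀP = [-24.5000 -20.0000]
S = R + BᵀPB = [3] + [109.0000] = [112.0000]
BᵀPA = [53.5000 76.7500]
K = S⁻¹·BᵀPA = [0.4777 0.6853]
A−BK = [-2.0446 -0.1295; 2.4330 0.0558]
AᵀP(A−BK) = [10.6942 1.4632; 1.4632 1.4682]
P' = Q + AᵀP(A−BK) = [26.9442 13.4632; 13.4632 10.4682]
tr(P') = 37.4124


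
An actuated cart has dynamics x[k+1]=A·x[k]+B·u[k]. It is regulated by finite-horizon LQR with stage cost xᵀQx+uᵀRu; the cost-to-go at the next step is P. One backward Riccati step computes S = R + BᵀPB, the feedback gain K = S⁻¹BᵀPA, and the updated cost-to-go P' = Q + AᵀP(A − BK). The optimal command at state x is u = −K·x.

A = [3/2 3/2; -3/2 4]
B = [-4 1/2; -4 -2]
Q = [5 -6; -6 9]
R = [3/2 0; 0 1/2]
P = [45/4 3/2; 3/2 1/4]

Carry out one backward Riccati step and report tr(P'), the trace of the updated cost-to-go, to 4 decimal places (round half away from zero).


14.8255

BᵀP = [-51.0000 -7.0000; 2.6250 0.2500]
S = R + BᵀPB = [3/2 0; 0 1/2] + [232.0000 -11.5000; -11.5000 0.8125] = [233.5000 -11.5000; -11.5000 1.3125]
BᵀPA = [-66.0000 -104.5000; 3.5625 4.9375]
K = S⁻¹·BᵀPA = [-0.2621 -0.4613; 0.4181 -0.2804]
A−BK = [0.2427 -0.2052; -1.7120 1.5939]
AᵀP(A−BK) = [0.3393 -0.0125; -0.0125 0.4862]
P' = Q + AᵀP(A−BK) = [5.3393 -6.0125; -6.0125 9.4862]
tr(P') = 14.8255


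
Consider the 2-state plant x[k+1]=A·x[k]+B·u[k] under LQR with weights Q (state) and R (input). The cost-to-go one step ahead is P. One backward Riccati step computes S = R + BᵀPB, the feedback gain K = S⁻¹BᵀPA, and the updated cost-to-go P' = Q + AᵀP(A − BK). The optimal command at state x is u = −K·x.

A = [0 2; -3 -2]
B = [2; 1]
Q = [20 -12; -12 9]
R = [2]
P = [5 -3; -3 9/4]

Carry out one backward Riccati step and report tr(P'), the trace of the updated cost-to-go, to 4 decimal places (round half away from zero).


BᵀP = [7.0000 -3.7500]
S = R + BᵀPB = [2] + [10.2500] = [12.2500]
BᵀPA = [11.2500 21.5000]
K = S⁻¹·BᵀPA = [0.9184 1.7551]
A−BK = [-1.8367 -1.5102; -3.9184 -3.7551]
AᵀP(A−BK) = [9.9184 11.7551; 11.7551 15.2653]
P' = Q + AᵀP(A−BK) = [29.9184 -0.2449; -0.2449 24.2653]
tr(P') = 54.1837

54.1837


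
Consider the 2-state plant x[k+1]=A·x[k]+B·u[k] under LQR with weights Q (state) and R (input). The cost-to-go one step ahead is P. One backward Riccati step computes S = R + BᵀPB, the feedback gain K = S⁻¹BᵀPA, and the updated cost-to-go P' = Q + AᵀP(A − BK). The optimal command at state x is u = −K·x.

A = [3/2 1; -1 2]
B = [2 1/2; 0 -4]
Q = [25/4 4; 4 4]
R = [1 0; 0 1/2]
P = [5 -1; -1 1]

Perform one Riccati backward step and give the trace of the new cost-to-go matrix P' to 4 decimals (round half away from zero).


BᵀP = [10.0000 -2.0000; 6.5000 -4.5000]
S = R + BᵀPB = [1 0; 0 1/2] + [20.0000 13.0000; 13.0000 21.2500] = [21.0000 13.0000; 13.0000 21.7500]
BᵀPA = [17.0000 6.0000; 14.2500 -2.5000]
K = S⁻¹·BᵀPA = [0.6412 0.5665; 0.2719 -0.4535]
A−BK = [0.0817 0.0938; 0.0877 0.1859]
AᵀP(A−BK) = [0.4748 0.3328; 0.3328 0.4674]
P' = Q + AᵀP(A−BK) = [6.7248 4.3328; 4.3328 4.4674]
tr(P') = 11.1922

11.1922


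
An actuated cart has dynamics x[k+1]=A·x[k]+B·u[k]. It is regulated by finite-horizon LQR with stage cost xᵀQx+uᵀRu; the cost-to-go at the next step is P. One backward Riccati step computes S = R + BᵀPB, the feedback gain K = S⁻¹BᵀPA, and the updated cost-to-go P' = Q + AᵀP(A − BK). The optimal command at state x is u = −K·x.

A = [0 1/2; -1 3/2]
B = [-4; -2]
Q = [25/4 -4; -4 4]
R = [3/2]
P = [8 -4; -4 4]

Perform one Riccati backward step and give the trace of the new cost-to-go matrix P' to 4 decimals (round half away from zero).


18.4647

BᵀP = [-24.0000 8.0000]
S = R + BᵀPB = [3/2] + [80.0000] = [81.5000]
BᵀPA = [-8.0000 0.0000]
K = S⁻¹·BᵀPA = [-0.0982 0.0000]
A−BK = [-0.3926 0.5000; -1.1963 1.5000]
AᵀP(A−BK) = [3.2147 -4.0000; -4.0000 5.0000]
P' = Q + AᵀP(A−BK) = [9.4647 -8.0000; -8.0000 9.0000]
tr(P') = 18.4647


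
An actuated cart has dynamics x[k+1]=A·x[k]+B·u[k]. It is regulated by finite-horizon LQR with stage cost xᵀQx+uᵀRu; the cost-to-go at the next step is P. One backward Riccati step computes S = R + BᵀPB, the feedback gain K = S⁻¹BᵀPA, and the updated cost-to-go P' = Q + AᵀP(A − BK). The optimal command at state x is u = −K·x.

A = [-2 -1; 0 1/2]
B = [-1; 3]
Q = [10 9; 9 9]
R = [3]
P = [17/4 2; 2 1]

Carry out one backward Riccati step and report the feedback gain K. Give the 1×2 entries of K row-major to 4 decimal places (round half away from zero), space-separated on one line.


BᵀP = [1.7500 1.0000]
S = R + BᵀPB = [3] + [1.2500] = [4.2500]
BᵀPA = [-3.5000 -1.2500]
K = S⁻¹·BᵀPA = [-0.8235 -0.2941]
A−BK = [-2.8235 -1.2941; 2.4706 1.3824]
AᵀP(A−BK) = [14.1176 5.4706; 5.4706 2.1324]
P' = Q + AᵀP(A−BK) = [24.1176 14.4706; 14.4706 11.1324]
tr(P') = 35.2500

-0.8235 -0.2941


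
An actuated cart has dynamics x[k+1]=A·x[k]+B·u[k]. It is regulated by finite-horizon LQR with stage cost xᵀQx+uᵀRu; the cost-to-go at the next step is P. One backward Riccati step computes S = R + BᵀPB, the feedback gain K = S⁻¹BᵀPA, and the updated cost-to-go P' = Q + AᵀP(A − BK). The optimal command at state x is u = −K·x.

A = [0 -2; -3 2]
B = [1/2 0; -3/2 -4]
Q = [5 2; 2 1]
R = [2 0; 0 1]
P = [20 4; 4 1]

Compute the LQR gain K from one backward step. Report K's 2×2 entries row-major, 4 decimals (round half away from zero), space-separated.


BᵀP = [4.0000 0.5000; -16.0000 -4.0000]
S = R + BᵀPB = [2 0; 0 1] + [1.2500 -2.0000; -2.0000 16.0000] = [3.2500 -2.0000; -2.0000 17.0000]
BᵀPA = [-1.5000 -7.0000; 12.0000 24.0000]
K = S⁻¹·BᵀPA = [-0.0293 -1.3854; 0.7024 1.2488]
A−BK = [0.0146 -1.3073; -0.2341 4.9171]
AᵀP(A−BK) = [0.5268 0.9366; 0.9366 12.3317]
P' = Q + AᵀP(A−BK) = [5.5268 2.9366; 2.9366 13.3317]
tr(P') = 18.8585

-0.0293 -1.3854 0.7024 1.2488


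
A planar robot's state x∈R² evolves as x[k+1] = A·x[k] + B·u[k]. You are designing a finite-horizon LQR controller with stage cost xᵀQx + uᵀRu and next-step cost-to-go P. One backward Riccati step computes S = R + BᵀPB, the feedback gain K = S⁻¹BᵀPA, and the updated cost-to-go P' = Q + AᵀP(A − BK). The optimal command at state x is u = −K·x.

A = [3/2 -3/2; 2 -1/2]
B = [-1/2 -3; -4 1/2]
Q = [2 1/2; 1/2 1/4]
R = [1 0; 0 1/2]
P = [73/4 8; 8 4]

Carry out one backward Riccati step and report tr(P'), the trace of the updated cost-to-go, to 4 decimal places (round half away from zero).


BᵀP = [-41.1250 -20.0000; -50.7500 -22.0000]
S = R + BᵀPB = [1 0; 0 1/2] + [100.5625 113.3750; 113.3750 141.2500] = [101.5625 113.3750; 113.3750 141.7500]
BᵀPA = [-101.6875 71.6875; -120.1250 87.1250]
K = S⁻¹·BᵀPA = [-0.5154 0.1840; -0.4352 0.4674]
A−BK = [-0.0634 -0.0057; 0.1561 0.0025]
AᵀP(A−BK) = [0.3728 -0.1968; -0.1968 0.1435]
P' = Q + AᵀP(A−BK) = [2.3728 0.3032; 0.3032 0.3935]
tr(P') = 2.7663

2.7663


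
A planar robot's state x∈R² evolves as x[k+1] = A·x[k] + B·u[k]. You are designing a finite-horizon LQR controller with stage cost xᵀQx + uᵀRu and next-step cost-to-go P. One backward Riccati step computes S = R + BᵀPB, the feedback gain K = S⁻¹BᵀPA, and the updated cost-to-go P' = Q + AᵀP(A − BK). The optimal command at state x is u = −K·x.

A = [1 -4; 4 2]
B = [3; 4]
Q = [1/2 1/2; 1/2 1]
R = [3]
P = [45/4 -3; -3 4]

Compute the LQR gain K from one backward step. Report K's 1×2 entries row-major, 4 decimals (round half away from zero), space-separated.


0.5169 -0.7584

BᵀP = [21.7500 7.0000]
S = R + BᵀPB = [3] + [93.2500] = [96.2500]
BᵀPA = [49.7500 -73.0000]
K = S⁻¹·BᵀPA = [0.5169 -0.7584]
A−BK = [-0.5506 -1.7247; 1.9325 5.0338]
AᵀP(A−BK) = [25.5351 66.7325; 66.7325 188.6338]
P' = Q + AᵀP(A−BK) = [26.0351 67.2325; 67.2325 189.6338]
tr(P') = 215.6688


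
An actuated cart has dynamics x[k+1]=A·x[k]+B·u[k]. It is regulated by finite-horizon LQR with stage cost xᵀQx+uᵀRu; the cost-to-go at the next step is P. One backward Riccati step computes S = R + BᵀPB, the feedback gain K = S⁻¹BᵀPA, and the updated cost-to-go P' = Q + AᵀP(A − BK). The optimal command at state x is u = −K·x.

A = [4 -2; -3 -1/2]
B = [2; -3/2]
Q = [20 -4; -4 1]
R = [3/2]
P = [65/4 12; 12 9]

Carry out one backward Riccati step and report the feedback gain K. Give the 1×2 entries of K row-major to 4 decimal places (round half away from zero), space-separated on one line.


BᵀP = [14.5000 10.5000]
S = R + BᵀPB = [3/2] + [13.2500] = [14.7500]
BᵀPA = [26.5000 -34.2500]
K = S⁻¹·BᵀPA = [1.7966 -2.3220]
A−BK = [0.4068 2.6441; -0.3051 -3.9831]
AᵀP(A−BK) = [5.3898 -6.9661; -6.9661 11.7203]
P' = Q + AᵀP(A−BK) = [25.3898 -10.9661; -10.9661 12.7203]
tr(P') = 38.1102

1.7966 -2.3220


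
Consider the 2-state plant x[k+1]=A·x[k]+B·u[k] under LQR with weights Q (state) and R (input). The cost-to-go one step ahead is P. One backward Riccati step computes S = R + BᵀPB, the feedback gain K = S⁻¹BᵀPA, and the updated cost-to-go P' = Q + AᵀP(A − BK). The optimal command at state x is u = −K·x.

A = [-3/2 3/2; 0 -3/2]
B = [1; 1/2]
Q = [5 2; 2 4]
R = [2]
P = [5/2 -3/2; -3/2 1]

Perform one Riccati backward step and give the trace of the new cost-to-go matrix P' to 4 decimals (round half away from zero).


21.8942

BᵀP = [1.7500 -1.0000]
S = R + BᵀPB = [2] + [1.2500] = [3.2500]
BᵀPA = [-2.6250 4.1250]
K = S⁻¹·BᵀPA = [-0.8077 1.2692]
A−BK = [-0.6923 0.2308; 0.4038 -2.1346]
AᵀP(A−BK) = [3.5048 -5.6683; -5.6683 9.3894]
P' = Q + AᵀP(A−BK) = [8.5048 -3.6683; -3.6683 13.3894]
tr(P') = 21.8942


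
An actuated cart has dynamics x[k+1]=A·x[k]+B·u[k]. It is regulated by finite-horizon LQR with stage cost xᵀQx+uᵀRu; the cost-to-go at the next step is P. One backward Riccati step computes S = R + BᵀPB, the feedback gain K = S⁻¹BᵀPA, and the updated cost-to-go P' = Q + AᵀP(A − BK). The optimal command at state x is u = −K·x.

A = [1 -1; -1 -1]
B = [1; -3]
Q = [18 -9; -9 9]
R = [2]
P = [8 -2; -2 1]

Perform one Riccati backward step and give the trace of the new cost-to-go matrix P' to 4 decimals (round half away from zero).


30.7419

BᵀP = [14.0000 -5.0000]
S = R + BᵀPB = [2] + [29.0000] = [31.0000]
BᵀPA = [19.0000 -9.0000]
K = S⁻¹·BᵀPA = [0.6129 -0.2903]
A−BK = [0.3871 -0.7097; 0.8387 -1.8710]
AᵀP(A−BK) = [1.3548 -1.4839; -1.4839 2.3871]
P' = Q + AᵀP(A−BK) = [19.3548 -10.4839; -10.4839 11.3871]
tr(P') = 30.7419


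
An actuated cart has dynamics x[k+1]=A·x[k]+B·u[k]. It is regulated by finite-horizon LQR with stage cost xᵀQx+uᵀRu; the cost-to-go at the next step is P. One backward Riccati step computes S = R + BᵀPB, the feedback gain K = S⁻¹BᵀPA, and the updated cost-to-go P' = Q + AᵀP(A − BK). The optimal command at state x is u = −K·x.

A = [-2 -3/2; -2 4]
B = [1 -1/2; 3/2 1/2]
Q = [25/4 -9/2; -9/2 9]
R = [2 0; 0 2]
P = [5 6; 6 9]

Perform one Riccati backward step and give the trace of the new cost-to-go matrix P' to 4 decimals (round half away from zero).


BᵀP = [14.0000 19.5000; 0.5000 1.5000]
S = R + BᵀPB = [2 0; 0 2] + [43.2500 2.7500; 2.7500 0.5000] = [45.2500 2.7500; 2.7500 2.5000]
BᵀPA = [-67.0000 57.0000; -4.0000 5.2500]
K = S⁻¹·BᵀPA = [-1.4825 1.2131; 0.0308 0.7655]
A−BK = [-0.5021 -2.3304; 0.2084 1.7975]
AᵀP(A−BK) = [4.7934 -2.6572; -2.6572 10.0817]
P' = Q + AᵀP(A−BK) = [11.0434 -7.1572; -7.1572 19.0817]
tr(P') = 30.1251

30.1251


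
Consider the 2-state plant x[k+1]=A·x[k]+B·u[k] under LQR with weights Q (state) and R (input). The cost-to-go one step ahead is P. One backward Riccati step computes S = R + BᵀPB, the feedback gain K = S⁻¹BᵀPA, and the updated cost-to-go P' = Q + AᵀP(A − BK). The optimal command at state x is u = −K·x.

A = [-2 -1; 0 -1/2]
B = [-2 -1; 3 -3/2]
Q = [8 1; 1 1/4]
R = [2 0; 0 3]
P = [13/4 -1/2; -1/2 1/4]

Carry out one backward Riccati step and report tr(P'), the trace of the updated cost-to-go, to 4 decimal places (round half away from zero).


BᵀP = [-8.0000 1.7500; -2.5000 0.1250]
S = R + BᵀPB = [2 0; 0 3] + [21.2500 5.3750; 5.3750 2.3125] = [23.2500 5.3750; 5.3750 5.3125]
BᵀPA = [16.0000 7.1250; 5.0000 2.4375]
K = S⁻¹·BᵀPA = [0.6143 0.2616; 0.3197 0.1942]
A−BK = [-0.4518 -0.2827; -1.3633 -0.9934]
AᵀP(A−BK) = [1.5733 0.8441; 0.8441 0.4756]
P' = Q + AᵀP(A−BK) = [9.5733 1.8441; 1.8441 0.7256]
tr(P') = 10.2989

10.2989


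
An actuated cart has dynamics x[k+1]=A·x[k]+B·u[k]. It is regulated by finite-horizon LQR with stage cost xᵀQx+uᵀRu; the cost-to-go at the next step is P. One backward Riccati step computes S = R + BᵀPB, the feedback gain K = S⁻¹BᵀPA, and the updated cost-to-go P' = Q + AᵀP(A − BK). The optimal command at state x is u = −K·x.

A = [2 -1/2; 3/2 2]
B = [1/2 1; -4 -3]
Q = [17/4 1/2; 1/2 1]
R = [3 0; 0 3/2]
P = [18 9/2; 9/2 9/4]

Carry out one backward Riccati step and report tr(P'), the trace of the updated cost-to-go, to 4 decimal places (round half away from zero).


36.8615

BᵀP = [-9.0000 -6.7500; 4.5000 -2.2500]
S = R + BᵀPB = [3 0; 0 3/2] + [22.5000 11.2500; 11.2500 11.2500] = [25.5000 11.2500; 11.2500 12.7500]
BᵀPA = [-28.1250 -9.0000; 5.6250 -6.7500]
K = S⁻¹·BᵀPA = [-2.1246 -0.1955; 2.3159 -0.3569]
A−BK = [0.7465 -0.0453; -0.0510 0.1473]
AᵀP(A−BK) = [31.2801 -0.1147; -0.1147 0.3314]
P' = Q + AᵀP(A−BK) = [35.5301 0.3853; 0.3853 1.3314]
tr(P') = 36.8615


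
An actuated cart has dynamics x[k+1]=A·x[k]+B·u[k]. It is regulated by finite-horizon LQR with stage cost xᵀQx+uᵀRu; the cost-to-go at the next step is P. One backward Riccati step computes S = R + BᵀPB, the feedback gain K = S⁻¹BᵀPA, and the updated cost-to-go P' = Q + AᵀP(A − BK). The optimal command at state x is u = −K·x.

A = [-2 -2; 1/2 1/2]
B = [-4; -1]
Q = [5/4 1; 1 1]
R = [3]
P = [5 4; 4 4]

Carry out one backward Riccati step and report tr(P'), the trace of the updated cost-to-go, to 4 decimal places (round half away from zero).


BᵀP = [-24.0000 -20.0000]
S = R + BᵀPB = [3] + [116.0000] = [119.0000]
BᵀPA = [38.0000 38.0000]
K = S⁻¹·BᵀPA = [0.3193 0.3193]
A−BK = [-0.7227 -0.7227; 0.8193 0.8193]
AᵀP(A−BK) = [0.8655 0.8655; 0.8655 0.8655]
P' = Q + AᵀP(A−BK) = [2.1155 1.8655; 1.8655 1.8655]
tr(P') = 3.9811

3.9811


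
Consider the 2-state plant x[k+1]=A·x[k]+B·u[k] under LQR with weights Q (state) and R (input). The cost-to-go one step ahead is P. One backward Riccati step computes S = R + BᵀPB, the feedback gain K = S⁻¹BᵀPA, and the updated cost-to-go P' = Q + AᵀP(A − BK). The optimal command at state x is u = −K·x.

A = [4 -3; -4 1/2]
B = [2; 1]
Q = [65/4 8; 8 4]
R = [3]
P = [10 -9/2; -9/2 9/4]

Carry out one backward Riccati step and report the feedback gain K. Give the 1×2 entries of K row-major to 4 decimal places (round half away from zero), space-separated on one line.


BᵀP = [15.5000 -6.7500]
S = R + BᵀPB = [3] + [24.2500] = [27.2500]
BᵀPA = [89.0000 -49.8750]
K = S⁻¹·BᵀPA = [3.2661 -1.8303]
A−BK = [-2.5321 0.6606; -7.2661 2.3303]
AᵀP(A−BK) = [49.3211 -24.6055; -24.6055 12.7775]
P' = Q + AᵀP(A−BK) = [65.5711 -16.6055; -16.6055 16.7775]
tr(P') = 82.3486

3.2661 -1.8303


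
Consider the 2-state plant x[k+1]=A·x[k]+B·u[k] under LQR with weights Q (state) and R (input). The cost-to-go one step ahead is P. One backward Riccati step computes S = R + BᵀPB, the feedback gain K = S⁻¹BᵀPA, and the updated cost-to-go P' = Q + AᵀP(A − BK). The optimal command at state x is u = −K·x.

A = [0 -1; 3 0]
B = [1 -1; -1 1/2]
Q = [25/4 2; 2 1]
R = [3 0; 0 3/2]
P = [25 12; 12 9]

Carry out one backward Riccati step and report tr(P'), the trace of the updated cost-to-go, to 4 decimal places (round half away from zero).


BᵀP = [13.0000 3.0000; -19.0000 -7.5000]
S = R + BᵀPB = [3 0; 0 3/2] + [10.0000 -11.5000; -11.5000 15.2500] = [13.0000 -11.5000; -11.5000 16.7500]
BᵀPA = [9.0000 -13.0000; -22.5000 19.0000]
K = S⁻¹·BᵀPA = [-1.2632 0.0088; -2.2105 1.1404]
A−BK = [-0.9474 0.1316; 2.8421 -0.5614]
AᵀP(A−BK) = [42.6316 -10.4211; -10.4211 3.4474]
P' = Q + AᵀP(A−BK) = [48.8816 -8.4211; -8.4211 4.4474]
tr(P') = 53.3289

53.3289


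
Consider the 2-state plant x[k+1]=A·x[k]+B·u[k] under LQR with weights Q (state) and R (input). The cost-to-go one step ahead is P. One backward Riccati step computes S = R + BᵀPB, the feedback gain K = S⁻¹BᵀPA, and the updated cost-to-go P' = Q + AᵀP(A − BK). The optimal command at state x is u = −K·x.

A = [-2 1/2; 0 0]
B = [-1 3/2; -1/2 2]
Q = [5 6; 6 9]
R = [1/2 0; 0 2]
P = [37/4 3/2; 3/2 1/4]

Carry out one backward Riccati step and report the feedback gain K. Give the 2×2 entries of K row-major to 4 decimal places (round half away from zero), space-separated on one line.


BᵀP = [-10.0000 -1.6250; 16.8750 2.7500]
S = R + BᵀPB = [1/2 0; 0 2] + [10.8125 -18.2500; -18.2500 30.8125] = [11.3125 -18.2500; -18.2500 32.8125]
BᵀPA = [20.0000 -5.0000; -33.7500 8.4375]
K = S⁻¹·BᵀPA = [1.0573 -0.2643; -0.4405 0.1101]
A−BK = [-0.2819 0.0705; 1.4097 -0.3524]
AᵀP(A−BK) = [0.9868 -0.2467; -0.2467 0.0617]
P' = Q + AᵀP(A−BK) = [5.9868 5.7533; 5.7533 9.0617]
tr(P') = 15.0485

1.0573 -0.2643 -0.4405 0.1101


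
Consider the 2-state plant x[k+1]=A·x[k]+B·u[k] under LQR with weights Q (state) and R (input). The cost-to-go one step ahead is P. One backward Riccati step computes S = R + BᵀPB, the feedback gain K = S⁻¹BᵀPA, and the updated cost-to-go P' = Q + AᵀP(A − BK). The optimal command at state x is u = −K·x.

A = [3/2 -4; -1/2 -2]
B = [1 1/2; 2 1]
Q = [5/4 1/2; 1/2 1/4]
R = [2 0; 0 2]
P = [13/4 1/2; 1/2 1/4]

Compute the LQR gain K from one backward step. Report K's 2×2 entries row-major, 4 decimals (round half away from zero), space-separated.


0.5987 -1.9363 0.2994 -0.9682

BᵀP = [4.2500 1.0000; 2.1250 0.5000]
S = R + BᵀPB = [2 0; 0 2] + [6.2500 3.1250; 3.1250 1.5625] = [8.2500 3.1250; 3.1250 3.5625]
BᵀPA = [5.8750 -19.0000; 2.9375 -9.5000]
K = S⁻¹·BᵀPA = [0.5987 -1.9363; 0.2994 -0.9682]
A−BK = [0.7516 -1.5796; -1.9968 2.8408]
AᵀP(A−BK) = [2.2281 -5.5303; -5.5303 15.0127]
P' = Q + AᵀP(A−BK) = [3.4781 -5.0303; -5.0303 15.2627]
tr(P') = 18.7408


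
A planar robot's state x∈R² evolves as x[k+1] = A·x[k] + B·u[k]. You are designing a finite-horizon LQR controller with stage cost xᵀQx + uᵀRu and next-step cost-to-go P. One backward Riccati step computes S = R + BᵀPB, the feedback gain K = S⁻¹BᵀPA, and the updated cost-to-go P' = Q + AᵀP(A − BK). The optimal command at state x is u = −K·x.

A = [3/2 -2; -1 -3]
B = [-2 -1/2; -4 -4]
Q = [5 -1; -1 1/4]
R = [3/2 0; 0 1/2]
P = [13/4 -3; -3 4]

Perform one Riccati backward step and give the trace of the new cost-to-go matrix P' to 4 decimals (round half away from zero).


BᵀP = [5.5000 -10.0000; 10.3750 -14.5000]
S = R + BᵀPB = [3/2 0; 0 1/2] + [29.0000 37.2500; 37.2500 52.8125] = [30.5000 37.2500; 37.2500 53.3125]
BᵀPA = [18.2500 19.0000; 30.0625 22.7500]
K = S⁻¹·BᵀPA = [-0.6159 0.6940; 0.9942 -0.0582]
A−BK = [0.7653 -0.6411; 0.5133 -0.4567]
AᵀP(A−BK) = [1.6637 -1.1666; -1.1666 1.1375]
P' = Q + AᵀP(A−BK) = [6.6637 -2.1666; -2.1666 1.3875]
tr(P') = 8.0511

8.0511


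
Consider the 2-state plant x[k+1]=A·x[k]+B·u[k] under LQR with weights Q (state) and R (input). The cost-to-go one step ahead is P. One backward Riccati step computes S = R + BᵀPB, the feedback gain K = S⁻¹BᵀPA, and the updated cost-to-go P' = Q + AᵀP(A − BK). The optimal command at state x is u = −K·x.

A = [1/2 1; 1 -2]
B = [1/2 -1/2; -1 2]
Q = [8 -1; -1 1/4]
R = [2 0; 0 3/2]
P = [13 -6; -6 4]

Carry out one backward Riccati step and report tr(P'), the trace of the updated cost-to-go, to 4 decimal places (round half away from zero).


BᵀP = [12.5000 -7.0000; -18.5000 11.0000]
S = R + BᵀPB = [2 0; 0 3/2] + [13.2500 -20.2500; -20.2500 31.2500] = [15.2500 -20.2500; -20.2500 32.7500]
BᵀPA = [-0.7500 26.5000; 1.7500 -40.5000]
K = S⁻¹·BᵀPA = [0.1217 0.5343; 0.1287 -0.9063]
A−BK = [0.5035 0.2797; 0.8643 0.3469]
AᵀP(A−BK) = [1.1161 0.4867; 0.4867 2.1371]
P' = Q + AᵀP(A−BK) = [9.1161 -0.5133; -0.5133 2.3871]
tr(P') = 11.5031

11.5031


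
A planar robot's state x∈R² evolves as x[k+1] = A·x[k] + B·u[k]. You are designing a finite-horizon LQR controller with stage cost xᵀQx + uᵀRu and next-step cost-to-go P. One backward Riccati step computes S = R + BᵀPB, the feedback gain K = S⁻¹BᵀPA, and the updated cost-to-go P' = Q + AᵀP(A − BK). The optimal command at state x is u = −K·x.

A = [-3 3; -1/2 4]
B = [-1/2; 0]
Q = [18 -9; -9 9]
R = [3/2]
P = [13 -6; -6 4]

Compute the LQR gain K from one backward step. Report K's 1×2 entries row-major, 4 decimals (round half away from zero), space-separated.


BᵀP = [-6.5000 3.0000]
S = R + BᵀPB = [3/2] + [3.2500] = [4.7500]
BᵀPA = [18.0000 -7.5000]
K = S⁻¹·BᵀPA = [3.7895 -1.5789]
A−BK = [-1.1053 2.2105; -0.5000 4.0000]
AᵀP(A−BK) = [31.7895 -15.5789; -15.5789 25.1579]
P' = Q + AᵀP(A−BK) = [49.7895 -24.5789; -24.5789 34.1579]
tr(P') = 83.9474

3.7895 -1.5789


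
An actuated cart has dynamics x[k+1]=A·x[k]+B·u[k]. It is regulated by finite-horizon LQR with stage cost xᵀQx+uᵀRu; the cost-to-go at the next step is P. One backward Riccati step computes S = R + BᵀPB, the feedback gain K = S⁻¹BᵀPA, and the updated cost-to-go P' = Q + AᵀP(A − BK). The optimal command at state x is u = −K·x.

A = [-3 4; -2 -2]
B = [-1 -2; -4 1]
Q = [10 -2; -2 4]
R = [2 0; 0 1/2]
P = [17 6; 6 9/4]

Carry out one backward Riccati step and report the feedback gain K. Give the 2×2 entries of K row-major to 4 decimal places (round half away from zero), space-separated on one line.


BᵀP = [-41.0000 -15.0000; -28.0000 -9.7500]
S = R + BᵀPB = [2 0; 0 1/2] + [101.0000 67.0000; 67.0000 46.2500] = [103.0000 67.0000; 67.0000 46.7500]
BᵀPA = [153.0000 -134.0000; 103.5000 -92.5000]
K = S⁻¹·BᵀPA = [0.6690 -0.2054; 1.2552 -1.6843]
A−BK = [0.1793 0.4261; -0.5793 -1.1372]
AᵀP(A−BK) = [1.7379 -1.2552; -1.2552 1.6843]
P' = Q + AᵀP(A−BK) = [11.7379 -3.2552; -3.2552 5.6843]
tr(P') = 17.4222

0.6690 -0.2054 1.2552 -1.6843


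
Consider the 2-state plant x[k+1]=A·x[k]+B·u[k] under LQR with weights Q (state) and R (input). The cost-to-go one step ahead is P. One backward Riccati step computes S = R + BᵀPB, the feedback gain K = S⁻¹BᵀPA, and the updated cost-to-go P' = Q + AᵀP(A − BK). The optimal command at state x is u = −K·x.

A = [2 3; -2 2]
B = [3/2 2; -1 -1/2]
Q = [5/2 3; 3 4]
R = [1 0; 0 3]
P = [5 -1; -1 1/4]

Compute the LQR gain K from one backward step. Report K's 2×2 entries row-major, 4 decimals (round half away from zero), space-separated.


0.9055 0.9322 0.3617 0.4224

BᵀP = [8.5000 -1.7500; 10.5000 -2.1250]
S = R + BᵀPB = [1 0; 0 3] + [14.5000 17.8750; 17.8750 22.0625] = [15.5000 17.8750; 17.8750 25.0625]
BᵀPA = [20.5000 22.0000; 25.2500 27.2500]
K = S⁻¹·BᵀPA = [0.9055 0.9322; 0.3617 0.4224]
A−BK = [-0.0816 0.7569; -0.9137 3.1434]
AᵀP(A−BK) = [1.3052 1.2237; 1.2237 1.9805]
P' = Q + AᵀP(A−BK) = [3.8052 4.2237; 4.2237 5.9805]
tr(P') = 9.7857


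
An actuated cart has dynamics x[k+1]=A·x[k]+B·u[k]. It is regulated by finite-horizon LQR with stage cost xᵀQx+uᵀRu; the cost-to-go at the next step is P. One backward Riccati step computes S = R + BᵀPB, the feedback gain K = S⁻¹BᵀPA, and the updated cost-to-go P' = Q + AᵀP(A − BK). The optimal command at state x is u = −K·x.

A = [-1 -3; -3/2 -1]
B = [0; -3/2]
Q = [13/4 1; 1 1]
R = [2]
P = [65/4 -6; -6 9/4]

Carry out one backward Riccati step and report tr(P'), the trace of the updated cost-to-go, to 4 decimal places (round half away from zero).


BᵀP = [9.0000 -3.3750]
S = R + BᵀPB = [2] + [5.0625] = [7.0625]
BᵀPA = [-3.9375 -23.6250]
K = S⁻¹·BᵀPA = [-0.5575 -3.3451]
A−BK = [-1.0000 -3.0000; -2.3363 -6.0177]
AᵀP(A−BK) = [1.1173 5.9535; 5.9535 33.4712]
P' = Q + AᵀP(A−BK) = [4.3673 6.9535; 6.9535 34.4712]
tr(P') = 38.8385

38.8385


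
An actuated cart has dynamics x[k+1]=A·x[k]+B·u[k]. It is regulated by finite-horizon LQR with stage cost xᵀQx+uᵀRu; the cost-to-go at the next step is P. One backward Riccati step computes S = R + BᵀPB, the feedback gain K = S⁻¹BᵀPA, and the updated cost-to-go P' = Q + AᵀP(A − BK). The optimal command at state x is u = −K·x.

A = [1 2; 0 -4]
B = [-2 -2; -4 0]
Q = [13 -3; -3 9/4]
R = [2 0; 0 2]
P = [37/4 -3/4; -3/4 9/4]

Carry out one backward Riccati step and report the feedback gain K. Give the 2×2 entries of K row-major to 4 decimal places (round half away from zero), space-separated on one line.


BᵀP = [-15.5000 -7.5000; -18.5000 1.5000]
S = R + BᵀPB = [2 0; 0 2] + [61.0000 31.0000; 31.0000 37.0000] = [63.0000 31.0000; 31.0000 39.0000]
BᵀPA = [-15.5000 -1.0000; -18.5000 -43.0000]
K = S⁻¹·BᵀPA = [-0.0207 0.8650; -0.4579 -1.7901]
A−BK = [0.0428 0.1497; -0.0829 -0.5401]
AᵀP(A−BK) = [0.4579 1.7901; 1.7901 8.8904]
P' = Q + AᵀP(A−BK) = [13.4579 -1.2099; -1.2099 11.1404]
tr(P') = 24.5983

-0.0207 0.8650 -0.4579 -1.7901


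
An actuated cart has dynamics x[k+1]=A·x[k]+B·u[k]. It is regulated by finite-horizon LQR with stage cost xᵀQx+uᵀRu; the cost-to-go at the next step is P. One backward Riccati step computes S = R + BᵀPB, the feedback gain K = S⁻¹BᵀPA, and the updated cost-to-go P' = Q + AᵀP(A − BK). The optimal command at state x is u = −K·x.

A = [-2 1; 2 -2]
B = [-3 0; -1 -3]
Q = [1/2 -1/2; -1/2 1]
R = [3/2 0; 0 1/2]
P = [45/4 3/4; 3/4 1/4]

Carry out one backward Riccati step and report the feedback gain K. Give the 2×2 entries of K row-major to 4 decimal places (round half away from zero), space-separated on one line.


0.6413 -0.3154 -0.6580 0.5875

BᵀP = [-34.5000 -2.5000; -2.2500 -0.7500]
S = R + BᵀPB = [3/2 0; 0 1/2] + [106.0000 7.5000; 7.5000 2.2500] = [107.5000 7.5000; 7.5000 2.7500]
BᵀPA = [64.0000 -29.5000; 3.0000 -0.7500]
K = S⁻¹·BᵀPA = [0.6413 -0.3154; -0.6580 0.5875]
A−BK = [-0.0762 0.0538; 0.6674 -0.5530]
AᵀP(A−BK) = [0.9337 -0.5765; -0.5765 0.3862]
P' = Q + AᵀP(A−BK) = [1.4337 -1.0765; -1.0765 1.3862]
tr(P') = 2.8198


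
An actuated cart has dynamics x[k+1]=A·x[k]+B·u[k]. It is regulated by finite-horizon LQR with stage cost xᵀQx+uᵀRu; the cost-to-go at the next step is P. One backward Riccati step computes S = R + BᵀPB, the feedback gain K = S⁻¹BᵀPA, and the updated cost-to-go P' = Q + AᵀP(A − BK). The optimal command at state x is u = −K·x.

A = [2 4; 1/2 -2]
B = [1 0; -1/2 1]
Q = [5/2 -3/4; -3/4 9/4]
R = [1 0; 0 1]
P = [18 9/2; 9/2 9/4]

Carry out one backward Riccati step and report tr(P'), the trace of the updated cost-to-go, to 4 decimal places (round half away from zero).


24.9064

BᵀP = [15.7500 3.3750; 4.5000 2.2500]
S = R + BᵀPB = [1 0; 0 1] + [14.0625 3.3750; 3.3750 2.2500] = [15.0625 3.3750; 3.3750 3.2500]
BᵀPA = [33.1875 56.2500; 10.1250 13.5000]
K = S⁻¹·BᵀPA = [1.9617 3.6539; 1.0782 0.3594]
A−BK = [0.0383 0.3461; 0.4027 -0.5324]
AᵀP(A−BK) = [5.5408 7.8469; 7.8469 14.6156]
P' = Q + AᵀP(A−BK) = [8.0408 7.0969; 7.0969 16.8656]
tr(P') = 24.9064


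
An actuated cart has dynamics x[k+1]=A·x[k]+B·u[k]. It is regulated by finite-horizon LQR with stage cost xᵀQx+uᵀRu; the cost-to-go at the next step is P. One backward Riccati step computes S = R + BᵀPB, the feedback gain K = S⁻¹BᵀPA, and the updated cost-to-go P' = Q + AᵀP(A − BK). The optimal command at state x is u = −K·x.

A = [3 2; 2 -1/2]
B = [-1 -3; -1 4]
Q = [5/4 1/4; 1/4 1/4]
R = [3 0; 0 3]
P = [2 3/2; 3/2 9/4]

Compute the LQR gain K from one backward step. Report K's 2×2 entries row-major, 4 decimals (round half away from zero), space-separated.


BᵀP = [-3.5000 -3.7500; 0.0000 4.5000]
S = R + BᵀPB = [3 0; 0 3] + [7.2500 -4.5000; -4.5000 18.0000] = [10.2500 -4.5000; -4.5000 21.0000]
BᵀPA = [-18.0000 -5.1250; 9.0000 -2.2500]
K = S⁻¹·BᵀPA = [-1.7308 -0.6038; 0.0577 -0.2365]
A−BK = [1.4423 0.6865; 0.0385 -0.1577]
AᵀP(A−BK) = [13.3269 4.7596; 4.7596 1.9356]
P' = Q + AᵀP(A−BK) = [14.5769 5.0096; 5.0096 2.1856]
tr(P') = 16.7625

-1.7308 -0.6038 0.0577 -0.2365


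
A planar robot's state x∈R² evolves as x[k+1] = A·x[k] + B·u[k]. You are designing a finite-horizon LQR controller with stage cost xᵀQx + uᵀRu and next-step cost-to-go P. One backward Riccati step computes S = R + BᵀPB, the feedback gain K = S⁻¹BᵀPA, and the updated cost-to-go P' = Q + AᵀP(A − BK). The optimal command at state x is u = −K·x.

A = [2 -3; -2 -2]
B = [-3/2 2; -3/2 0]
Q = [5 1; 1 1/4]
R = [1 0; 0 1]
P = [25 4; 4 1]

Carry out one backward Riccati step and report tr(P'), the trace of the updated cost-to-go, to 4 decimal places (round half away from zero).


9.0459

BᵀP = [-43.5000 -7.5000; 50.0000 8.0000]
S = R + BᵀPB = [1 0; 0 1] + [76.5000 -87.0000; -87.0000 100.0000] = [77.5000 -87.0000; -87.0000 101.0000]
BᵀPA = [-72.0000 145.5000; 84.0000 -166.0000]
K = S⁻¹·BᵀPA = [0.1393 0.9807; 0.9516 -0.7988]
A−BK = [0.3056 0.0687; -1.7911 -0.5290]
AᵀP(A−BK) = [2.0890 -0.2901; -0.2901 1.7070]
P' = Q + AᵀP(A−BK) = [7.0890 0.7099; 0.7099 1.9570]
tr(P') = 9.0459


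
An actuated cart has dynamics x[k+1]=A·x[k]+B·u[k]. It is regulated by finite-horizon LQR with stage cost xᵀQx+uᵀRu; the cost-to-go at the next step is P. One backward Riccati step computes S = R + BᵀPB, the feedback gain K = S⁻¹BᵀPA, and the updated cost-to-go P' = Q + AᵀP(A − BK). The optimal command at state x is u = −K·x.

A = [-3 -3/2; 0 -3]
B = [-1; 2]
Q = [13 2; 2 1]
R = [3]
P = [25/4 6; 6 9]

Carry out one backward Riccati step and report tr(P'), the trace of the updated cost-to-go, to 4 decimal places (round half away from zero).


BᵀP = [5.7500 12.0000]
S = R + BᵀPB = [3] + [18.2500] = [21.2500]
BᵀPA = [-17.2500 -44.6250]
K = S⁻¹·BᵀPA = [-0.8118 -2.1000]
A−BK = [-3.8118 -3.6000; 1.6235 1.2000]
AᵀP(A−BK) = [42.2471 45.9000; 45.9000 55.3500]
P' = Q + AᵀP(A−BK) = [55.2471 47.9000; 47.9000 56.3500]
tr(P') = 111.5971

111.5971
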